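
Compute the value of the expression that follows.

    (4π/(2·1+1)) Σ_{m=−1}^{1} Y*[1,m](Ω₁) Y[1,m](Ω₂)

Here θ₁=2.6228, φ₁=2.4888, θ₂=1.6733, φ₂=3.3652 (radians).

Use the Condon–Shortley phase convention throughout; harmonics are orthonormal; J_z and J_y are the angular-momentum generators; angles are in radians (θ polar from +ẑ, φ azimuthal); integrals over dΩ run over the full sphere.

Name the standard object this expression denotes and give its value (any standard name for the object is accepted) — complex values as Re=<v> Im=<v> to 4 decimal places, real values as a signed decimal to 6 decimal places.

Legendre polynomial (addition theorem), +0.404488

This sum is the spherical-harmonic addition theorem: it equals the Legendre polynomial P_l(cos γ) of the angle γ between the two directions.
Summing Y*_{l m}(θ₁,φ₁)·Y_{l m}(θ₂,φ₂) over m ∈ [−1, 1]; prefactor 4π/(2·1+1) = 4.188790:
  m=-1: Y*=(-0.136085, 0.104053)  Y=(-0.335124, 0.076211)  product (0.037675, -0.045242)
  m=+0: Y*=(-0.424311, -0.000000)  Y=(-0.049996, 0.000000)  product (0.021214, 0.000000)
  m=+1: Y*=(0.136085, 0.104053)  Y=(0.335124, 0.076211)  product (0.037675, 0.045242)
Total Σ_m = (0.096565, 0.000000). Multiply by 4.188790: (0.404488, 0.000000). P_1(cos γ) = 0.404488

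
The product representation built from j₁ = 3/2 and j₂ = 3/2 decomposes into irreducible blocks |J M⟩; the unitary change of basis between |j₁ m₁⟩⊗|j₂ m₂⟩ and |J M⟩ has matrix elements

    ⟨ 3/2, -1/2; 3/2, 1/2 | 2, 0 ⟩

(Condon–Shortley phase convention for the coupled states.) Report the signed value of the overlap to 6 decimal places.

−√(1/4) = -0.500000

j₁+j₂−J=1  J+j₁−j₂=2  J−j₁+j₂=2  j₁+j₂+J+1=6
(j₁±m₁, j₂±m₂, J±M) = (1,2,2,1,2,2)
P² = 4/9
sum k=0..1:
  [0] +1/4 = 1/4
  [1] −1/1 = -1
S = -3/4
C² = P²·S² = 1/4 ; C = -0.500000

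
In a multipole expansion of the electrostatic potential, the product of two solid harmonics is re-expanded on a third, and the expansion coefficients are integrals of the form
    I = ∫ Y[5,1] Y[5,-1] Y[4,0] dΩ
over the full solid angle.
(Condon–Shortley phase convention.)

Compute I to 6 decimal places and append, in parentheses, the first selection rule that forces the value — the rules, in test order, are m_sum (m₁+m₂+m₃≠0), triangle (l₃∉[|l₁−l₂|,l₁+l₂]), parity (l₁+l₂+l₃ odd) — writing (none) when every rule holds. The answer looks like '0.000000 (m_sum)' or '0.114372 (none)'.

-0.086798 (none)

m-sum 0 ✓  L=14 even ✓  0≤4≤10 ✓
Π(2lᵢ+1) = 11×11×9 = 1089
triangle coeff Δ(5,5,4) = 1/3153150
Σ_t [1,5]: t=1:−1/69120 t=2:+1/1728 t=3:−1/576 t=4:+1/1728 t=5:−1/69120 = -7/11520
(3j)²=2/143 [(5 5 4; 0 0 0)], sign=-1
Σ_t [0,4]: t=0:+1/414720 t=1:−1/4320 t=2:+1/768 t=3:−1/1296 t=4:+1/27648 = 7/20736
(3j)²=8/1287 [(5 5 4; 1 -1 0)], sign=+1
⇒ 4πI² = 16/169
I = (-1)√(16/169/(4π)) = -0.08679840
No selection rule forces the value: the integral is nonzero (none).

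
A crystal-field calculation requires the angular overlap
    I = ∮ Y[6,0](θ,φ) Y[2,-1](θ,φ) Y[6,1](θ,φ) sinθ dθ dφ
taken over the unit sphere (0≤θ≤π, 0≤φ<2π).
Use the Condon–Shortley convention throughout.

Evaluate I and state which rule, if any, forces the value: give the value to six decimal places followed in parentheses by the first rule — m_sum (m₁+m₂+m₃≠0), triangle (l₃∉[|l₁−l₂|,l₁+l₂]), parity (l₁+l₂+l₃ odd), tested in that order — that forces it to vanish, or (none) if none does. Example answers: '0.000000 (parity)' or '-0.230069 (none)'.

-0.030344 (none)

Checks pass: Σm=0; 14 even; l₃=6∈[4,8].
(2·6+1)(2·2+1)(2·6+1) = 845
Δ: 2! 10! 2! / 15! → 1/90090
sum: t=0:+1/69120 t=1:−1/14400 t=2:+1/69120 = -7/172800
3j²(6 2 6; 0 0 0) = Δ·Π!·Σ² = 14/715  (sign -1)
sum: t=0:+1/34560 t=1:−1/28800 = -1/172800
3j²(6 2 6; 0 -1 1) = Δ·Π!·Σ² = 1/1430  (sign +1)
combine: 4πI² = 845·14/715·1/1430 = 7/605
take √, sign -1: I = -0.03034355
No selection rule forces the value: the integral is nonzero (none).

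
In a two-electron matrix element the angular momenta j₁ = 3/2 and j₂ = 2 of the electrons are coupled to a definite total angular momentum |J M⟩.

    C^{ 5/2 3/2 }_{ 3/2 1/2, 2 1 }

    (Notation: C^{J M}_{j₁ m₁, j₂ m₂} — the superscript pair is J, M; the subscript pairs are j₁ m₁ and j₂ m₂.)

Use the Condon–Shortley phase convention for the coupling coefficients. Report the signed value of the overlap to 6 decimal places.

−√(1/35) = -0.169031

√[6·1!2!3!/7! · 2!1!3!1!4!1!] = √(144/35)
  +(−1)^0/∏(0,1,1,3,1,0)! = 1/6  (running 1/6)
  +(−1)^1/∏(1,0,0,2,2,1)! = -1/4  (running -1/12)
⟨..|..⟩ = √(144/35)·(-1/12) = -0.169031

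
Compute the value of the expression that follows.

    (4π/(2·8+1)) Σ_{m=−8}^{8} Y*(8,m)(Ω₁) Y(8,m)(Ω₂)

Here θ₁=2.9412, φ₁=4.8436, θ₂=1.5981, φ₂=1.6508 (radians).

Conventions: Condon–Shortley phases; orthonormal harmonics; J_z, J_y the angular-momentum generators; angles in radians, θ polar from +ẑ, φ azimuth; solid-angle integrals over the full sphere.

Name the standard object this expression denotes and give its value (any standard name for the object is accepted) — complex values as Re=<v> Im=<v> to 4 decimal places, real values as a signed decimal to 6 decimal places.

This sum is the spherical-harmonic addition theorem: it equals the Legendre polynomial P_l(cos γ) of the angle γ between the two directions.
Addition theorem: P_8(cos γ) = (4π/17) Σ_m Y*_{lm}(Ω₁) Y_{lm}(Ω₂), m = −8…8:
  term(m=-8) = 0.00000 + 0.00000j   from Y*(Ω₁)=0.00000 + 0.00000j, Y(Ω₂)=0.41218 - 0.30691j
  term(m=-7) = -0.00000 - 0.00000j   from Y*(Ω₁)=0.00002 - 0.00002j, Y(Ω₂)=-0.02982 - 0.04756j
  term(m=-6) = -0.00011 - 0.00004j   from Y*(Ω₁)=-0.00022 - 0.00022j, Y(Ω₂)=0.32941 - 0.17150j
  term(m=-5) = 0.00018 + 0.00005j   from Y*(Ω₁)=-0.00173 + 0.00225j, Y(Ω₂)=-0.02579 - 0.06100j
  term(m=-4) = 0.00620 + 0.00129j   from Y*(Ω₁)=0.01654 + 0.00958j, Y(Ω₂)=0.31444 - 0.10421j
  term(m=-3) = -0.00663 - 0.00103j   from Y*(Ω₁)=0.03625 - 0.08729j, Y(Ω₂)=-0.01688 - 0.06896j
  term(m=-2) = -0.10179 - 0.01046j   from Y*(Ω₁)=-0.31432 - 0.08443j, Y(Ω₂)=0.31039 - 0.05009j
  term(m=-1) = 0.04919 + 0.00252j   from Y*(Ω₁)=-0.08822 + 0.66849j, Y(Ω₂)=-0.00584 - 0.07281j
  term(m=+0) = 0.14286 + 0.00000j   from Y*(Ω₁)=0.46154 + 0.00000j, Y(Ω₂)=0.30954 + 0.00000j
  term(m=+1) = 0.04919 - 0.00252j   from Y*(Ω₁)=0.08822 + 0.66849j, Y(Ω₂)=0.00584 - 0.07281j
  term(m=+2) = -0.10179 + 0.01046j   from Y*(Ω₁)=-0.31432 + 0.08443j, Y(Ω₂)=0.31039 + 0.05009j
  term(m=+3) = -0.00663 + 0.00103j   from Y*(Ω₁)=-0.03625 - 0.08729j, Y(Ω₂)=0.01688 - 0.06896j
  term(m=+4) = 0.00620 - 0.00129j   from Y*(Ω₁)=0.01654 - 0.00958j, Y(Ω₂)=0.31444 + 0.10421j
  term(m=+5) = 0.00018 - 0.00005j   from Y*(Ω₁)=0.00173 + 0.00225j, Y(Ω₂)=0.02579 - 0.06100j
  term(m=+6) = -0.00011 + 0.00004j   from Y*(Ω₁)=-0.00022 + 0.00022j, Y(Ω₂)=0.32941 + 0.17150j
  term(m=+7) = -0.00000 + 0.00000j   from Y*(Ω₁)=-0.00002 - 0.00002j, Y(Ω₂)=0.02982 - 0.04756j
  term(m=+8) = 0.00000 - 0.00000j   from Y*(Ω₁)=0.00000 - 0.00000j, Y(Ω₂)=0.41218 + 0.30691j
Total Σ_m = 0.03693 + 0.00000j. Multiply by 0.739198: 0.02730 + 0.00000j. P_8(cos γ) = 0.027296

Legendre polynomial (addition theorem), +0.027296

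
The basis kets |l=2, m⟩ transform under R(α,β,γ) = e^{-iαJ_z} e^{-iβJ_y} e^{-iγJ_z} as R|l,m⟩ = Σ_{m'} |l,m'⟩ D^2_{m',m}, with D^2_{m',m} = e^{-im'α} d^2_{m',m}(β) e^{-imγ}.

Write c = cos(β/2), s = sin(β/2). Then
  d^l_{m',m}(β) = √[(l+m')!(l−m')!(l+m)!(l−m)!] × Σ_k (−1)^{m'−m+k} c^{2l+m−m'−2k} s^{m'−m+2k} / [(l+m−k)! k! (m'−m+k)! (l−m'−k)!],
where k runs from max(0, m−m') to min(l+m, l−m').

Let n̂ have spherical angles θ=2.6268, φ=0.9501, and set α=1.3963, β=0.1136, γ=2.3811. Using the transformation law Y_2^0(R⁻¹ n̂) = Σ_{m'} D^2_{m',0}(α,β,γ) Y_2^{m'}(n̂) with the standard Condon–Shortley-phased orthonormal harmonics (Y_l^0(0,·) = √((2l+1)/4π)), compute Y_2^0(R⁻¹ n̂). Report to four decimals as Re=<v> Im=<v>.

Re=0.3122 Im=0.0000

Need the full column D^2_{m',0} for m'=−2..2 at α=1.3963, β=0.1136, γ=2.3811.
cos(β/2)=0.998387, sin(β/2)=0.056769
d^2_{-2,0}: single k=2 term ⇒ +0.007869;  D = -0.007394+0.002691i
d^2_{-1,0}: k∈[1..2] ⇒ +0.138385 -0.000447 = +0.137937;  D = +0.023948+0.135842i
d^2_{0,0}: k∈[0..2] ⇒ +0.993565 -0.012850 +0.000010 = +0.980726;  D = +0.980726+0.000000i
d^2_{1,0}: k∈[0..1] ⇒ -0.138385 +0.000447 = -0.137937;  D = -0.023948+0.135842i
d^2_{2,0}: single k=0 term ⇒ +0.007869;  D = -0.007394-0.002691i
Y_2^{m'}(θ=2.6268,φ=0.9501) and Σ D·Y over m':
  (-0.0074+0.0027i)·(-0.0303-0.0886i)  (+0.0239+0.1358i)·(-0.1926+0.2693i)  (+0.9807+0.0000i)·(+0.4014+0.0000i)  (-0.0239+0.1358i)·(+0.1926+0.2693i)  (-0.0074-0.0027i)·(-0.0303+0.0886i)
Y_2^0(R⁻¹ n̂) = +0.312214-0.000000i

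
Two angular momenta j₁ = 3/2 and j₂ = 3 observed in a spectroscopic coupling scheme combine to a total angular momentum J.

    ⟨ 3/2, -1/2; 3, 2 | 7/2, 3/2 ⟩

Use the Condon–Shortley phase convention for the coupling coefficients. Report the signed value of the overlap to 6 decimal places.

-0.654654  (= −√(3/7))

j₁+j₂−J=1  J+j₁−j₂=2  J−j₁+j₂=5  j₁+j₂+J+1=9
(j₁±m₁, j₂±m₂, J±M) = (1,2,5,1,5,2)
P² = 6400/21
sum k=0..1:
  [0] +1/240 = 1/240
  [1] −1/24 = -1/24
S = -3/80
C² = P²·S² = 3/7 ; C = -0.654654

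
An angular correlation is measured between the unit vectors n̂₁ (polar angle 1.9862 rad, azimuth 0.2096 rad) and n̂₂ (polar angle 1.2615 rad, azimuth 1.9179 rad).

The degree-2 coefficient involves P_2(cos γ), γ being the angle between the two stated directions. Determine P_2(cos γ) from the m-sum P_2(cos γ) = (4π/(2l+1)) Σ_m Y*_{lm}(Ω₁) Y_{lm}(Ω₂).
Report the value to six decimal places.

-0.411935

Term-by-term m-sum for l=2 (normalisation 4π/5 = 2.513274):
  m=-2: Y*=0.29537 + 0.13162j  Y=-0.26937 + 0.22423j  product -0.10908 + 0.03078j
  m=-1: Y*=-0.27901 - 0.05935j  Y=-0.07620 - 0.21064j  product 0.00876 + 0.06329j
  m=+0: Y*=-0.16130 + 0.00000j  Y=-0.22773 + 0.00000j  product 0.03673 + 0.00000j
  m=+1: Y*=0.27901 - 0.05935j  Y=0.07620 - 0.21064j  product 0.00876 - 0.06329j
  m=+2: Y*=0.29537 - 0.13162j  Y=-0.26937 - 0.22423j  product -0.10908 - 0.03078j
Total Σ_m = -0.16390 + 0.00000j. Multiply by 2.513274: -0.41194 + 0.00000j. P_2(cos γ) = -0.411935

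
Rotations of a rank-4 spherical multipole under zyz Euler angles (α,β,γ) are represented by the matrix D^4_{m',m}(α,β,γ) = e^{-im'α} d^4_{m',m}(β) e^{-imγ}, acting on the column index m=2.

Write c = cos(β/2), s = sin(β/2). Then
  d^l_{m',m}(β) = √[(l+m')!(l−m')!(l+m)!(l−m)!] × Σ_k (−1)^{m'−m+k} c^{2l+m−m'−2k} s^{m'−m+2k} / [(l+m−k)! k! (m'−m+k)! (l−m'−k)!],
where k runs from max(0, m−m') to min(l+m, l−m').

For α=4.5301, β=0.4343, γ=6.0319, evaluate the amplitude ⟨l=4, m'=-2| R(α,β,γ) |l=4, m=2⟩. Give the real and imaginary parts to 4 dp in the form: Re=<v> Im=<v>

Split into d^4_{-2,2}(β=0.4343) × two z-phases.
Half-angle: c=0.976515, s=0.215447. N=√(2·720·720·2)=1440.000000
Admissible k: 4..6 (factorial args all ≥0)
  k=4: (−1)^0·1440.0000/(96)·0.9765^4·0.2154^4 = +0.029388
  k=5: (−1)^1·1440.0000/(120)·0.9765^2·0.2154^6 = -0.001144
  k=6: (−1)^2·1440.0000/(1440)·0.9765^0·0.2154^8 = +0.000005
d^4_{-2,2}(0.4343) = +0.029388 -0.001144 +0.000005 = +0.028248
D = (-0.934274+0.356555i)·(+0.028248)·(+0.876347+0.481680i) = -0.027980-0.003886i

Re=-0.0280 Im=-0.0039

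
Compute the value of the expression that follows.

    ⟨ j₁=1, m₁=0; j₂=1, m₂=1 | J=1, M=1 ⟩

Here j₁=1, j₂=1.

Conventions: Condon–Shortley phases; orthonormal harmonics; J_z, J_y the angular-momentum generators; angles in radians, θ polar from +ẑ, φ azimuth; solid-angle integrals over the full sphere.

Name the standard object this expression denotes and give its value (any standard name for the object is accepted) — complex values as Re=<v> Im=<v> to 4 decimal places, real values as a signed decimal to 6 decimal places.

Clebsch–Gordan coefficient, −√(1/2) ≈ -0.707107

This is a Clebsch–Gordan (vector-coupling) coefficient.
j₁+j₂−J=1  J+j₁−j₂=1  J−j₁+j₂=1  j₁+j₂+J+1=4
(j₁±m₁, j₂±m₂, J±M) = (1,1,2,0,2,0)
P² = 1/2
sum k=1..1:
  [1] −1/1 = -1
S = -1
C² = P²·S² = 1/2 ; C = -0.707107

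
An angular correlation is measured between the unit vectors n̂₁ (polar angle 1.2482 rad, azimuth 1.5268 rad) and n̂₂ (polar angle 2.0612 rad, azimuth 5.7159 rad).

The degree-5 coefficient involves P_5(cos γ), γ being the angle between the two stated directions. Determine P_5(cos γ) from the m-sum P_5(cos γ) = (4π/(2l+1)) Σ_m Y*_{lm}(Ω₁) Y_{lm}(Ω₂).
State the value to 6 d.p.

Summing Y*_{l m}(θ₁,φ₁)·Y_{l m}(θ₂,φ₂) over m ∈ [−5, 5]; prefactor 4π/(2·5+1) = 1.142397:
  m=-5: Y*=0.07772 + 0.34757j  Y=-0.23648 + 0.07449j  product -0.04427 - 0.07640j
  m=-4: Y*=0.37066 - 0.06591j  Y=0.26914 - 0.32061j  product 0.07863 - 0.13658j
  m=-3: Y*=0.00371 + 0.02792j  Y=-0.03092 + 0.23460j  product -0.00666 + 0.00001j
  m=-2: Y*=0.33626 - 0.02967j  Y=0.08780 + 0.18833j  product 0.03511 + 0.06072j
  m=-1: Y*=-0.00260 - 0.05917j  Y=-0.25549 - 0.16278j  product -0.00897 + 0.01554j
  m=+0: Y*=0.31889 + 0.00000j  Y=-0.14169 + 0.00000j  product -0.04518 + 0.00000j
  m=+1: Y*=0.00260 - 0.05917j  Y=0.25549 - 0.16278j  product -0.00897 - 0.01554j
  m=+2: Y*=0.33626 + 0.02967j  Y=0.08780 - 0.18833j  product 0.03511 - 0.06072j
  m=+3: Y*=-0.00371 + 0.02792j  Y=0.03092 + 0.23460j  product -0.00666 - 0.00001j
  m=+4: Y*=0.37066 + 0.06591j  Y=0.26914 + 0.32061j  product 0.07863 + 0.13658j
  m=+5: Y*=-0.07772 + 0.34757j  Y=0.23648 + 0.07449j  product -0.04427 + 0.07640j
Total Σ_m = 0.06249 + 0.00000j. Multiply by 1.142397: 0.07139 + 0.00000j. P_5(cos γ) = 0.071391

0.071391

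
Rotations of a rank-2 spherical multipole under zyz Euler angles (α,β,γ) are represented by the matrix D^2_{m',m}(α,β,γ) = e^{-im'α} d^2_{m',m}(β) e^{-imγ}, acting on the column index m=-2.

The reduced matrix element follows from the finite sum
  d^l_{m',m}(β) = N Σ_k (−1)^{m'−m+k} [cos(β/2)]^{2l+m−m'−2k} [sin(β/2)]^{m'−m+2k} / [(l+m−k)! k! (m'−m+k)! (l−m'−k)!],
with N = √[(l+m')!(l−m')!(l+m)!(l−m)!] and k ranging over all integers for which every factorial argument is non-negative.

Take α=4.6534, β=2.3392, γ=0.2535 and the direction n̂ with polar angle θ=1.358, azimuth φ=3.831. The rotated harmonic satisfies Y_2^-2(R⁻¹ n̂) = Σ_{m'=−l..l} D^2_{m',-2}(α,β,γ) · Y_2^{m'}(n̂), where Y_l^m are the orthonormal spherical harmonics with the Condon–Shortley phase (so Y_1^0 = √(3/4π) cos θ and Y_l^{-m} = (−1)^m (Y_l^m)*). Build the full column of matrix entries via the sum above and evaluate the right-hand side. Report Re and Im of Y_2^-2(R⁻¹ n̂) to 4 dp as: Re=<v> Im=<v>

Need the full column D^2_{m',-2} for m'=−2..2 at α=4.6534, β=2.3392, γ=0.2535.
cos(β/2)=0.390520, sin(β/2)=0.920594
d^2_{-2,-2}: single k=0 term ⇒ +0.023258;  D = -0.021520-0.008821i
d^2_{-1,-2}: single k=0 term ⇒ -0.109655;  D = -0.047500+0.098833i
d^2_{0,-2}: single k=0 term ⇒ +0.316591;  D = +0.276766+0.153723i
d^2_{1,-2}: single k=0 term ⇒ -0.609366;  D = +0.326773-0.514341i
d^2_{2,-2}: single k=0 term ⇒ +0.718246;  D = -0.582481-0.420231i
Y_2^{m'}(θ=1.358,φ=3.831) and Σ D·Y over m':
  (-0.0215-0.0088i)·(+0.0704-0.3623i)  (-0.0475+0.0988i)·(-0.1231+0.1014i)  (+0.2768+0.1537i)·(-0.2732+0.0000i)  (+0.3268-0.5143i)·(+0.1231+0.1014i)  (-0.5825-0.4202i)·(+0.0704+0.3623i)
Y_2^-2(R⁻¹ n̂) = +0.119105-0.322549i

Re=0.1191 Im=-0.3225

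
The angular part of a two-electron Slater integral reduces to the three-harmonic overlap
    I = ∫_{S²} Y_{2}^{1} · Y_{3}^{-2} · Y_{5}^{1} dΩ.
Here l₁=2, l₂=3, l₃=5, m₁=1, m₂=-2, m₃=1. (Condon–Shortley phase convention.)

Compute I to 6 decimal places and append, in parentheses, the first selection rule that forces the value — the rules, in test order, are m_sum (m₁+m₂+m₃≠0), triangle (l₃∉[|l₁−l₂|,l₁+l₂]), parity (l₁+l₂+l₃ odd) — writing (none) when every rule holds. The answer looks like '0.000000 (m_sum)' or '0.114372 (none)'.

-0.117387 (none)

Rules hold: Σm=0, L=10 even, 1≤5≤5.
N = 5·7·11 = 385
Δ = 0!·4!·6!/11! = 1/2310
Racah Σ t=0..0: t=0:+1/144 = 1/144
⇒ 3j(2 3 5; 0 0 0)² = 10/231, sgn -1
Racah Σ t=0..0: t=0:+1/720 = 1/720
⇒ 3j(2 3 5; 1 -2 1)² = 4/385, sgn +1
4πI² = N·(3j₀)²·(3jₘ)² = 40/231
I = -1·√(0.17316/4π) = -0.11738675
No selection rule forces the value: the integral is nonzero (none).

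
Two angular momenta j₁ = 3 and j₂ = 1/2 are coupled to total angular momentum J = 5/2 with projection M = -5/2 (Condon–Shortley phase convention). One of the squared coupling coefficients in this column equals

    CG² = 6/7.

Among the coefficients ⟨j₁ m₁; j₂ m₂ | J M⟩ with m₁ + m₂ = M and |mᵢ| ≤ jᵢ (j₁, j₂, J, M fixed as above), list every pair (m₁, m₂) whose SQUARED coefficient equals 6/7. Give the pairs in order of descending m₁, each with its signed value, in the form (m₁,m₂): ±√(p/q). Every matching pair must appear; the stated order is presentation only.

(-3,1/2): −√(6/7)

Admissible pairs with m₁+m₂ = M = -5/2: (-3,1/2), (-2,-1/2)
  (m₁,m₂)=(-2,-1/2): CG² = 1/7, CG = +√(1/7)
  (m₁,m₂)=(-3,1/2): CG² = 6/7, CG = −√(6/7)   ← matches the target
Pairs with CG² = 6/7: (-3,1/2): −√(6/7)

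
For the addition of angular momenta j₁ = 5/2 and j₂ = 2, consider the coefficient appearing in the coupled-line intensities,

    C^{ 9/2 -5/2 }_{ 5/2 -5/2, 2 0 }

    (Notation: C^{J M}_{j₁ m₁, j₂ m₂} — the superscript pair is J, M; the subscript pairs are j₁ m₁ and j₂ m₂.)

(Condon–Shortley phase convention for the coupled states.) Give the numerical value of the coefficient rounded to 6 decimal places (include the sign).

j₁+j₂−J=0  J+j₁−j₂=5  J−j₁+j₂=4  j₁+j₂+J+1=10
(j₁±m₁, j₂±m₂, J±M) = (0,5,2,2,2,7)
P² = 38400
sum k=0..0:
  [0] +1/480 = 1/480
S = 1/480
C² = P²·S² = 1/6 ; C = +0.408248

+√(1/6) ≈ +0.408248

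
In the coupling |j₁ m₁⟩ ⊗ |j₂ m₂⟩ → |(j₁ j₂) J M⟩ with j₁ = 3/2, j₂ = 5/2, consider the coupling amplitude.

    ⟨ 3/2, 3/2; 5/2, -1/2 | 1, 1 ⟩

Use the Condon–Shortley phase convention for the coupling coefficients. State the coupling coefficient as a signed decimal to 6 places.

+0.223607  (= +√(1/20))

j₁+j₂−J=3  J+j₁−j₂=0  J−j₁+j₂=2  j₁+j₂+J+1=6
(j₁±m₁, j₂±m₂, J±M) = (3,0,2,3,2,0)
P² = 36/5
sum k=0..0:
  [0] +1/12 = 1/12
S = 1/12
C² = P²·S² = 1/20 ; C = +0.223607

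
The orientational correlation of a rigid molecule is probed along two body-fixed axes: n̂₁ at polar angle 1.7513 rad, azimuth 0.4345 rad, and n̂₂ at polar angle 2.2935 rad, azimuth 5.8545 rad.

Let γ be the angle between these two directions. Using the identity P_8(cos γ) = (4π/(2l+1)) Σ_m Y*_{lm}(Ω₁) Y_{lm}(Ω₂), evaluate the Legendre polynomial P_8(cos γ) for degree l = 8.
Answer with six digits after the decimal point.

Expand P_8 via completeness: Σ_{m} conj(Y_{8,m}) at Ω₁ times Y_{8,m} at Ω₂ —
  m=-8: Y*=(-0.427080, -0.148392)  Y=(-0.049488, -0.014654)  product (0.018961, 0.013602)
  m=-7: Y*=(0.328381, -0.032979)  Y=(0.180258, -0.025549)  product (0.058351, -0.014334)
  m=-6: Y*=(0.151651, -0.089793)  Y=(-0.313867, 0.200949)  product (-0.029555, 0.058657)
  m=-5: Y*=(-0.191597, 0.279035)  Y=(0.246368, -0.382152)  product (0.059431, 0.141965)
  m=-4: Y*=(-0.012104, 0.071718)  Y=(-0.031717, 0.218820)  product (-0.015309, -0.004923)
  m=-3: Y*=(-0.086849, -0.317141)  Y=(0.062336, 0.212972)  product (0.062128, -0.038266)
  m=-2: Y*=(-0.016159, -0.019115)  Y=(-0.232548, -0.268685)  product (-0.001378, 0.008787)
  m=-1: Y*=(0.291598, 0.135324)  Y=(-0.059716, -0.027292)  product (-0.013720, -0.016039)
  m=+0: Y*=(0.010852, -0.000000)  Y=(0.364022, 0.000000)  product (0.003951, 0.000000)
  m=+1: Y*=(-0.291598, 0.135324)  Y=(0.059716, -0.027292)  product (-0.013720, 0.016039)
  m=+2: Y*=(-0.016159, 0.019115)  Y=(-0.232548, 0.268685)  product (-0.001378, -0.008787)
  m=+3: Y*=(0.086849, -0.317141)  Y=(-0.062336, 0.212972)  product (0.062128, 0.038266)
  m=+4: Y*=(-0.012104, -0.071718)  Y=(-0.031717, -0.218820)  product (-0.015309, 0.004923)
  m=+5: Y*=(0.191597, 0.279035)  Y=(-0.246368, -0.382152)  product (0.059431, -0.141965)
  m=+6: Y*=(0.151651, 0.089793)  Y=(-0.313867, -0.200949)  product (-0.029555, -0.058657)
  m=+7: Y*=(-0.328381, -0.032979)  Y=(-0.180258, -0.025549)  product (0.058351, 0.014334)
  m=+8: Y*=(-0.427080, 0.148392)  Y=(-0.049488, 0.014654)  product (0.018961, -0.013602)
Σ over m = (0.281768, -0.000000); ×(4π/17) → (0.208283, -0.000000). Real part: 0.208283

0.208283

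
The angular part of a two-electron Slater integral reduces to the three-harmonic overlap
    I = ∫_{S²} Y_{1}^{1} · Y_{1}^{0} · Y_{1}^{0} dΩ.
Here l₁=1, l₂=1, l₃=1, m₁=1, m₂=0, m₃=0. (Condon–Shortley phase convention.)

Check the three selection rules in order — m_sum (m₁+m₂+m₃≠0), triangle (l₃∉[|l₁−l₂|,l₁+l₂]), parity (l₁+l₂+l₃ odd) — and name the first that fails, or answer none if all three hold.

azimuthal sum: 1 + 0 + 0 = 1  ✗
0 ≤ 1 ≤ 2 (triangle on l)
L = 1 + 1 + 1 = 3 (odd)

m_sum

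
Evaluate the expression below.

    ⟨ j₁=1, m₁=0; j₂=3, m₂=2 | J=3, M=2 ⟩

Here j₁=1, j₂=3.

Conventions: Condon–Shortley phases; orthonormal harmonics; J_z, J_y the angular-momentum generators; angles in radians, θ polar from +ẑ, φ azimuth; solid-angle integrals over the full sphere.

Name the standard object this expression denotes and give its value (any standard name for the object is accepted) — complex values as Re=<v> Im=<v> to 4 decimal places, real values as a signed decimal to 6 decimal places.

This is a Clebsch–Gordan (vector-coupling) coefficient.
triangle: 1!·1!·5!/8! = 120/40320
(j±m)!: 1!·1!·5!·1!·5!·1! = 14400
prefactor² = (2J+1)·Δ·N² = 300
  k=0: +1/(0!·1!·1!·5!·0!·0!) = 1/120
  k=1: −1/(1!·0!·0!·4!·1!·1!) = -1/24
Σ = -1/30  ⇒  CG² = 300·(-1/30)² = 1/3
CG = −√(1/3) = -0.577350

Clebsch–Gordan coefficient, −√(1/3) ≈ -0.577350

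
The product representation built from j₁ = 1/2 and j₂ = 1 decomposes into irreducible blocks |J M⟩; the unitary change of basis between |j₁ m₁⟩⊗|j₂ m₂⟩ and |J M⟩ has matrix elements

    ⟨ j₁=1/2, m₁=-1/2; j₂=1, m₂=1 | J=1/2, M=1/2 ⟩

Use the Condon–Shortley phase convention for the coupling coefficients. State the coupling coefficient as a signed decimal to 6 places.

−√(2/3) ≈ -0.816497

√[2·1!0!1!/3! · 0!1!2!0!1!0!] = √(2/3)
  +(−1)^1/∏(1,0,0,1,0,0)! = -1  (running -1)
⟨..|..⟩ = √(2/3)·(-1) = -0.816497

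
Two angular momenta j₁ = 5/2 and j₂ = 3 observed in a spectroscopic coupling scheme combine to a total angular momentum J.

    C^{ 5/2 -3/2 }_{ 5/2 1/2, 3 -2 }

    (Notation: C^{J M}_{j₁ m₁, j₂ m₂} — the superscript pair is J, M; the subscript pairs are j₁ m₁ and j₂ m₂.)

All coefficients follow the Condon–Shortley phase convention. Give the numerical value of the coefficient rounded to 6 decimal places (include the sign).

−√(1/14) ≈ -0.267261

√[6·3!2!3!/9! · 3!2!1!5!1!4!] = √(288/7)
  +(−1)^0/∏(0,3,2,1,0,2)! = 1/24  (running 1/24)
  +(−1)^1/∏(1,2,1,0,1,3)! = -1/12  (running -1/24)
⟨..|..⟩ = √(288/7)·(-1/24) = -0.267261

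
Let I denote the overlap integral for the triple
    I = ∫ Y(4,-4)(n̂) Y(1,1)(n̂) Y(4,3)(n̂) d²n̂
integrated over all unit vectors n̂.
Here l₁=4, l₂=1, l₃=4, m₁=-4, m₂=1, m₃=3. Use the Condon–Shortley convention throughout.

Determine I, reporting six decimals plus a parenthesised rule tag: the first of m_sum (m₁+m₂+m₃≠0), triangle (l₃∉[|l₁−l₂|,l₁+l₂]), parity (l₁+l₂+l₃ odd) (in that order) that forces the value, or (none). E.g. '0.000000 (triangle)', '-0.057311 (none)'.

0.000000 (parity)

L=9 odd ⇒ parity kills the (l;000) factor ⇒ I = 0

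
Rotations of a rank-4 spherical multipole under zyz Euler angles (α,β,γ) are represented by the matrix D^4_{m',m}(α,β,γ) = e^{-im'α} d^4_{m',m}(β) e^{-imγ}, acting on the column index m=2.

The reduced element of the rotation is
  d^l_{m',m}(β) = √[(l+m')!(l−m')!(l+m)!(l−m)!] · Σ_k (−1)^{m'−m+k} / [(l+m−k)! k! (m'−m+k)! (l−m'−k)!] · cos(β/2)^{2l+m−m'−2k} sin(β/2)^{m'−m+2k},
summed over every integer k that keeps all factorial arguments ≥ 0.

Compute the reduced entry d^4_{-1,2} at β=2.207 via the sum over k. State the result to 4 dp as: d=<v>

d=-0.0492

d^4_{-1,2}(β=2.2070) via the finite sum:
Half-angle: c=0.450474, s=0.892789. N=√(6·120·720·2)=1018.233765
Admissible k: 3..5 (factorial args all ≥0)
  k=3: (−1)^0·1018.2338/(72)·0.4505^5·0.8928^3 = +0.186686
  k=4: (−1)^1·1018.2338/(48)·0.4505^3·0.8928^5 = -1.099920
  k=5: (−1)^2·1018.2338/(240)·0.4505^1·0.8928^7 = +0.864071
d^4_{-1,2}(2.2070) = +0.186686 -1.099920 +0.864071 = -0.049163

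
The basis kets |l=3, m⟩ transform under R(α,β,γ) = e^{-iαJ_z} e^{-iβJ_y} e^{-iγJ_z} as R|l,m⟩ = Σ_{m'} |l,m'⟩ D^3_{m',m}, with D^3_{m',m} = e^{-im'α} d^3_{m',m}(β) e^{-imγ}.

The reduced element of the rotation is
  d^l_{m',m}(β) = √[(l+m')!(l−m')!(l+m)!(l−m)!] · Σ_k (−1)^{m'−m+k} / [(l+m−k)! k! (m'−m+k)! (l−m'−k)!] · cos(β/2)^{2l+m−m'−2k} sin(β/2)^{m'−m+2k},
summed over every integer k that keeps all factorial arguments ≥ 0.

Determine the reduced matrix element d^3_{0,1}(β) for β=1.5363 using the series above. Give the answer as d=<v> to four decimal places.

d^3_{0,1}(β=1.5363) via the finite sum:
c=cos(1.536300/2)=0.719197, s=sin(1.536300/2)=0.694806; N=√[6·6·24·2]=41.569219
k: max(0,(1)−(0))=1 … min(3+(1),3−(0))=3
  k=1: (−1)^0·41.5692/(12)·0.7192^5·0.6948^1 = +0.463121
  k=2: (−1)^1·41.5692/(4)·0.7192^3·0.6948^3 = -1.296721
  k=3: (−1)^2·41.5692/(12)·0.7192^1·0.6948^5 = +0.403419
d^3_{0,1}(1.5363) = +0.463121 -1.296721 +0.403419 = -0.430181

d=-0.4302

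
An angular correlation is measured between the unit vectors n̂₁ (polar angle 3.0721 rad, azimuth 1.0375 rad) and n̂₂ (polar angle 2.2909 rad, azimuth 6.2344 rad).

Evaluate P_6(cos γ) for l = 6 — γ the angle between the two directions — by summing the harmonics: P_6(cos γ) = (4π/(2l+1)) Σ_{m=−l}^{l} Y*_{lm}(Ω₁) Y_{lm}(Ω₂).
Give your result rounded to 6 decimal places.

-0.067146

Expand P_6 via completeness: Σ_{m} conj(Y_{6,m}) at Ω₁ times Y_{6,m} at Ω₂ —
  term(m=-6) = (0.000000, 0.000000)   from Y*(Ω₁)=(0.000000, -0.000000), Y(Ω₂)=(0.083472, 0.025156)
  term(m=-5) = (0.000000, -0.000001)   from Y*(Ω₁)=(-0.000001, 0.000002), Y(Ω₂)=(-0.257089, -0.063985)
  term(m=-4) = (-0.000013, -0.000033)   from Y*(Ω₁)=(-0.000044, -0.000070), Y(Ω₂)=(0.422934, 0.083596)
  term(m=-3) = (-0.000559, -0.000066)   from Y*(Ω₁)=(0.001728, -0.000050), Y(Ω₂)=(-0.322039, -0.047472)
  term(m=-2) = (0.001514, -0.002204)   from Y*(Ω₁)=(-0.011963, 0.021681), Y(Ω₂)=(-0.107478, -0.010520)
  term(m=-1) = (-0.038362, -0.072882)   from Y*(Ω₁)=(-0.113554, -0.192349), Y(Ω₂)=(0.368292, 0.017982)
  term(m=+0) = (0.005376, 0.000000)   from Y*(Ω₁)=(0.966173, -0.000000), Y(Ω₂)=(0.005564, 0.000000)
  term(m=+1) = (-0.038362, 0.072882)   from Y*(Ω₁)=(0.113554, -0.192349), Y(Ω₂)=(-0.368292, 0.017982)
  term(m=+2) = (0.001514, 0.002204)   from Y*(Ω₁)=(-0.011963, -0.021681), Y(Ω₂)=(-0.107478, 0.010520)
  term(m=+3) = (-0.000559, 0.000066)   from Y*(Ω₁)=(-0.001728, -0.000050), Y(Ω₂)=(0.322039, -0.047472)
  term(m=+4) = (-0.000013, 0.000033)   from Y*(Ω₁)=(-0.000044, 0.000070), Y(Ω₂)=(0.422934, -0.083596)
  term(m=+5) = (0.000000, 0.000001)   from Y*(Ω₁)=(0.000001, 0.000002), Y(Ω₂)=(0.257089, -0.063985)
  term(m=+6) = (0.000000, -0.000000)   from Y*(Ω₁)=(0.000000, 0.000000), Y(Ω₂)=(0.083472, -0.025156)
Σ over m = (-0.069463, 0.000000); ×(4π/13) → (-0.067146, 0.000000). Real part: -0.067146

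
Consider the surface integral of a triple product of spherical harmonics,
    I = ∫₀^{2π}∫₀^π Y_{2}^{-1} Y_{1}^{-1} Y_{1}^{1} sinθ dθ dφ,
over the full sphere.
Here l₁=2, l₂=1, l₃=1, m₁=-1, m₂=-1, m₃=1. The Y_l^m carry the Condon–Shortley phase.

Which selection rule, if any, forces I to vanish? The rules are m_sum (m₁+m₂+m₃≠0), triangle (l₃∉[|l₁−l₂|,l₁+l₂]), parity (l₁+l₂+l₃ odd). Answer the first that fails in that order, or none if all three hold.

m₁+m₂+m₃ = -1 − 1 + 1 = -1  ✗
triangle: |2−1|=1 ≤ l₃=1 ≤ 2+1=3
parity: l₁+l₂+l₃ = 4 is even

m_sum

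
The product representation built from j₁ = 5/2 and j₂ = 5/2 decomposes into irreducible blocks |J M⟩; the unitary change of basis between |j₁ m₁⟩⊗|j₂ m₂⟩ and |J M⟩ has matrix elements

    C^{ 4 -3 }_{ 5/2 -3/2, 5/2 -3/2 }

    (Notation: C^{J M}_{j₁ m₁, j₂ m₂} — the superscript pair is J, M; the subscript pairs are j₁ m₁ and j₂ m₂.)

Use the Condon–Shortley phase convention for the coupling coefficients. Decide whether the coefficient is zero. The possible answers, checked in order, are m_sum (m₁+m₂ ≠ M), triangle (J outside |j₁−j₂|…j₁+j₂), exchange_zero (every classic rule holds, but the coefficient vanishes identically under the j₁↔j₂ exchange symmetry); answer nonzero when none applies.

exchange_zero

m-sum: m₁+m₂ = -3/2+(-3/2) = -3, M = -3  ✓
triangle: |j₁−j₂| = 0 ≤ J = 4 ≤ j₁+j₂ = 5  ✓
exchange: j₁=j₂ and m₁=m₂, and (−1)^(j₁+j₂−J) = (−1)^1 = −1 forces ⟨j₁m₁;j₂m₂|JM⟩ = −⟨j₂m₂;j₁m₁|JM⟩ = −⟨j₁m₁;j₂m₂|JM⟩ ⇒ the coefficient vanishes identically
Racah sum check: Σ_k collapses to 0 ⇒ CG = 0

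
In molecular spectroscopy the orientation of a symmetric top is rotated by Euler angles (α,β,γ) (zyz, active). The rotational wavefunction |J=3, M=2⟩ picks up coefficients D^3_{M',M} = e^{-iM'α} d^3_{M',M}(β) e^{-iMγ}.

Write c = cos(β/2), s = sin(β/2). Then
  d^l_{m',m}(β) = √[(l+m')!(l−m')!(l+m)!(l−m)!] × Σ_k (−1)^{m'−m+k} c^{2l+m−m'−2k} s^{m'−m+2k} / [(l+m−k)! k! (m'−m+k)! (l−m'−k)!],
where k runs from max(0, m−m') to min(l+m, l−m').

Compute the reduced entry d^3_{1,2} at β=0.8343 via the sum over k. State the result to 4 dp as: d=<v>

d=0.4969

d^3_{1,2}(β=0.8343) via the finite sum:
Half-angle: c=0.914247, s=0.405156. N=√(24·2·120·1)=75.894664
Admissible k: 1..2 (factorial args all ≥0)
  k=1: (−1)^0·75.8947/(24)·0.9142^5·0.4052^1 = +0.818354
  k=2: (−1)^1·75.8947/(12)·0.9142^3·0.4052^3 = -0.321432
d^3_{1,2}(0.8343) = +0.818354 -0.321432 = +0.496922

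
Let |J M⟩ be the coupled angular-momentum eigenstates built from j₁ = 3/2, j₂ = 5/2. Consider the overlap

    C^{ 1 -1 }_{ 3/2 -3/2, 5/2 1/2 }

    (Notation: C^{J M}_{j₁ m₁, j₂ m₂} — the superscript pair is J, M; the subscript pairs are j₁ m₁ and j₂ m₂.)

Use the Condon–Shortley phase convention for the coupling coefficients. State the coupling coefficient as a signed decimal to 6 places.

−√(1/20) ≈ -0.223607

triangle: 3!×0!×2!/6! = 12/720
(j±m)!: 0!×3!×3!×2!×0!×2! = 144
prefactor² = (2J+1)×Δ×N² = 36/5
  k=3: −1/(3!×0!×0!×0!×0!×2!) = -1/12
Σ = -1/12  ⇒  CG² = 36/5×(-1/12)² = 1/20
CG = −√(1/20) = -0.223607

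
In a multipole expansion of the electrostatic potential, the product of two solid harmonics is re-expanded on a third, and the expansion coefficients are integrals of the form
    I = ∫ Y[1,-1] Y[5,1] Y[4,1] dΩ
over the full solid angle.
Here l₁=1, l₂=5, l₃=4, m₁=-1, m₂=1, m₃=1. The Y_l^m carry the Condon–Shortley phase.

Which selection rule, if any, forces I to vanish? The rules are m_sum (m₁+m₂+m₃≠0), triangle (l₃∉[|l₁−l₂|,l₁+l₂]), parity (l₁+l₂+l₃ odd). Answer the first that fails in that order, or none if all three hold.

azimuthal sum: -1 + 1 + 1 = 1  ✗
4 ≤ 4 ≤ 6 (triangle on l)
L = 1 + 5 + 4 = 10 (even)

m_sum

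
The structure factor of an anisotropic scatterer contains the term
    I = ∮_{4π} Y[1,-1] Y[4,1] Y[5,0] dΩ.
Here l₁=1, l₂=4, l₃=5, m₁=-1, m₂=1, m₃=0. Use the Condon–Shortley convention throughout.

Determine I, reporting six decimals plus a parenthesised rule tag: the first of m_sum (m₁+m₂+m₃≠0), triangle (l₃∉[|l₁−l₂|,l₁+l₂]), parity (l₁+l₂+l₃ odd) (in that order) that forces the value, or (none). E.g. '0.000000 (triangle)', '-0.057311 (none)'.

m-sum 0 ✓  L=10 even ✓  3≤5≤5 ✓
Π(2lᵢ+1) = 3×9×11 = 297
triangle coeff Δ(1,4,5) = 1/495
Σ_t [0,0]: t=0:+1/576 = 1/576
(3j)²=5/99 [(1 4 5; 0 0 0)], sign=-1
Σ_t [0,0]: t=0:+1/1440 = 1/1440
(3j)²=2/99 [(1 4 5; -1 1 0)], sign=-1
⇒ 4πI² = 10/33
I = (+1)√(10/33/(4π)) = 0.15528807
No selection rule forces the value: the integral is nonzero (none).

0.155288 (none)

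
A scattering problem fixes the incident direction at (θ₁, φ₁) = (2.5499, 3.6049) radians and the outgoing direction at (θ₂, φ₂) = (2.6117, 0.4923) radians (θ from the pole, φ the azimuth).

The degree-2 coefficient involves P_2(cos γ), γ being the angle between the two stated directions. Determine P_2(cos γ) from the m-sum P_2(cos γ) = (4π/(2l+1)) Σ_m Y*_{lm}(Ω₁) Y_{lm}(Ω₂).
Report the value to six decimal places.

Term-by-term m-sum for l=2 (normalisation 4π/5 = 2.513274):
  [-2]  conj(Y_{2,-2})(Ω₁) = +0.072168+0.096088i ; Y_{2,-2}(Ω₂) = +0.054590-0.082207i ; Δ = +0.011839-0.000687i
  [-1]  conj(Y_{2,-1})(Ω₁) = +0.319944+0.159836i ; Y_{2,-1}(Ω₂) = -0.296917+0.159250i ; Δ = -0.120451+0.003493i
  [+0]  conj(Y_{2,0})(Ω₁) = +0.336425-0.000000i ; Y_{2,0}(Ω₂) = +0.389064+0.000000i ; Δ = +0.130891+0.000000i
  [+1]  conj(Y_{2,1})(Ω₁) = -0.319944+0.159836i ; Y_{2,1}(Ω₂) = +0.296917+0.159250i ; Δ = -0.120451-0.003493i
  [+2]  conj(Y_{2,2})(Ω₁) = +0.072168-0.096088i ; Y_{2,2}(Ω₂) = +0.054590+0.082207i ; Δ = +0.011839+0.000687i
Σ over m = -0.086333+0.000000i; ×(4π/5) → -0.216980+0.000000i. Real part: -0.216980

-0.216980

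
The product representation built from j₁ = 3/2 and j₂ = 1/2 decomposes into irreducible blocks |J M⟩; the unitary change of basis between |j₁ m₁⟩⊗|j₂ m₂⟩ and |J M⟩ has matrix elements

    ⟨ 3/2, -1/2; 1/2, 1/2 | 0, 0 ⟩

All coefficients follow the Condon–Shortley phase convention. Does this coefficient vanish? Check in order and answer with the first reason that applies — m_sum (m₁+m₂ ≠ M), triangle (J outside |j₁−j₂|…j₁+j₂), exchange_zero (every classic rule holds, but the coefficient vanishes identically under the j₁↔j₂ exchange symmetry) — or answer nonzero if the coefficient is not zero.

triangle

m-sum: m₁+m₂ = -1/2+1/2 = 0, M = 0  ✓
triangle: need |j₁−j₂| ≤ J ≤ j₁+j₂, i.e. J ∈ [1, 2]; J = 0 is outside ✗ ⇒ coefficient is 0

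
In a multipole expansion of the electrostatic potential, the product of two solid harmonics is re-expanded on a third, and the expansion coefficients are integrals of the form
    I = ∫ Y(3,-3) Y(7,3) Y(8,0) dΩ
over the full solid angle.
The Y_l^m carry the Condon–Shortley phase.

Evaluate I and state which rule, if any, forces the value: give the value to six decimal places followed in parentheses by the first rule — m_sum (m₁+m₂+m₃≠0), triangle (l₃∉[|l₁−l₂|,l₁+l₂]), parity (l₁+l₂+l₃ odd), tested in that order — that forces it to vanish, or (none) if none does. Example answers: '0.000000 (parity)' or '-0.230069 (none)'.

-0.123395 (none)

m-sum 0 ✓  L=18 even ✓  4≤8≤10 ✓
Π(2lᵢ+1) = 7×15×17 = 1785
triangle coeff Δ(3,7,8) = 1/5290740
Σ_t [0,2]: t=0:+1/7257600 t=1:−1/2073600 t=2:+1/7257600 = -1/4838400
(3j)²=252/20995 [(3 7 8; 0 0 0)], sign=-1
Σ_t [2,2]: t=2:+1/46448640 = 1/46448640
(3j)²=75/8398 [(3 7 8; -3 3 0)], sign=+1
⇒ 4πI² = 198450/1037153
I = (-1)√(198450/1037153/(4π)) = -0.12339547
No selection rule forces the value: the integral is nonzero (none).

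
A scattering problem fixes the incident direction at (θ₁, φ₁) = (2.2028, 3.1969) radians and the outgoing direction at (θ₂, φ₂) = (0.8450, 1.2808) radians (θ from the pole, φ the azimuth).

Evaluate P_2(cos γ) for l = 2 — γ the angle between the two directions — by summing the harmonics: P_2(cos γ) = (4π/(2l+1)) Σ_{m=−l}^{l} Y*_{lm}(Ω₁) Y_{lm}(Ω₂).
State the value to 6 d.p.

0.033505

Summing Y*_{l m}(θ₁,φ₁)·Y_{l m}(θ₂,φ₂) over m ∈ [−2, 2]; prefactor 4π/(2·2+1) = 2.513274:
  m=-2: (0.249927, 0.027759) × (-0.180765, -0.118430) = (-0.041891, -0.034617)  (running Σ = (-0.041891, -0.034617))
  m=-1: (0.367675, 0.020356) × (0.109671, -0.367519) = (0.047804, -0.132895)  (running Σ = (0.005914, -0.167512))
  m=0: (0.014824, -0.000000) × (0.101435, 0.000000) = (0.001504, 0.000000)  (running Σ = (0.007417, -0.167512))
  m=1: (-0.367675, 0.020356) × (-0.109671, -0.367519) = (0.047804, 0.132895)  (running Σ = (0.055222, -0.034617))
  m=2: (0.249927, -0.027759) × (-0.180765, 0.118430) = (-0.041891, 0.034617)  (running Σ = (0.013331, 0.000000))
Σ over m = (0.013331, 0.000000); ×(4π/5) → (0.033505, 0.000000). Real part: 0.033505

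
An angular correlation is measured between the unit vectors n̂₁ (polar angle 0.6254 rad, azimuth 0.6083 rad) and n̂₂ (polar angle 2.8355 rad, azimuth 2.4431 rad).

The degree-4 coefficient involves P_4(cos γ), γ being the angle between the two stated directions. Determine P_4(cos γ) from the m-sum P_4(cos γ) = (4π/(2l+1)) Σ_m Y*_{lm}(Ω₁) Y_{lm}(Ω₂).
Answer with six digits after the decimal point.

-0.171681

Summing Y*_{l m}(θ₁,φ₁)·Y_{l m}(θ₂,φ₂) over m ∈ [−4, 4]; prefactor 4π/(2·4+1) = 1.396263:
  [-4]  conj(Y_{4,-4})(Ω₁) = (-0.039473, 0.033818) ; Y_{4,-4}(Ω₂) = (-0.003431, 0.001243) ; Δ = (0.000093, -0.000165)
  [-3]  conj(Y_{4,-3})(Ω₁) = (-0.051180, 0.197060) ; Y_{4,-3}(Ω₂) = (-0.016359, 0.028264) ; Δ = (-0.004732, -0.004670)
  [-2]  conj(Y_{4,-2})(Ω₁) = (0.143189, 0.387215) ; Y_{4,-2}(Ω₂) = (0.028180, 0.160492) ; Δ = (-0.058110, 0.033892)
  [-1]  conj(Y_{4,-1})(Ω₁) = (0.294993, 0.205431) ; Y_{4,-1}(Ω₂) = (0.350225, 0.294089) ; Δ = (0.042899, 0.158701)
  [+0]  conj(Y_{4,0})(Ω₁) = (-0.169022, -0.000000) ; Y_{4,0}(Ω₂) = (0.492587, 0.000000) ; Δ = (-0.083258, -0.000000)
  [+1]  conj(Y_{4,1})(Ω₁) = (-0.294993, 0.205431) ; Y_{4,1}(Ω₂) = (-0.350225, 0.294089) ; Δ = (0.042899, -0.158701)
  [+2]  conj(Y_{4,2})(Ω₁) = (0.143189, -0.387215) ; Y_{4,2}(Ω₂) = (0.028180, -0.160492) ; Δ = (-0.058110, -0.033892)
  [+3]  conj(Y_{4,3})(Ω₁) = (0.051180, 0.197060) ; Y_{4,3}(Ω₂) = (0.016359, 0.028264) ; Δ = (-0.004732, 0.004670)
  [+4]  conj(Y_{4,4})(Ω₁) = (-0.039473, -0.033818) ; Y_{4,4}(Ω₂) = (-0.003431, -0.001243) ; Δ = (0.000093, 0.000165)
Total Σ_m = (-0.122957, 0.000000). Multiply by 1.396263: (-0.171681, 0.000000). P_4(cos γ) = -0.171681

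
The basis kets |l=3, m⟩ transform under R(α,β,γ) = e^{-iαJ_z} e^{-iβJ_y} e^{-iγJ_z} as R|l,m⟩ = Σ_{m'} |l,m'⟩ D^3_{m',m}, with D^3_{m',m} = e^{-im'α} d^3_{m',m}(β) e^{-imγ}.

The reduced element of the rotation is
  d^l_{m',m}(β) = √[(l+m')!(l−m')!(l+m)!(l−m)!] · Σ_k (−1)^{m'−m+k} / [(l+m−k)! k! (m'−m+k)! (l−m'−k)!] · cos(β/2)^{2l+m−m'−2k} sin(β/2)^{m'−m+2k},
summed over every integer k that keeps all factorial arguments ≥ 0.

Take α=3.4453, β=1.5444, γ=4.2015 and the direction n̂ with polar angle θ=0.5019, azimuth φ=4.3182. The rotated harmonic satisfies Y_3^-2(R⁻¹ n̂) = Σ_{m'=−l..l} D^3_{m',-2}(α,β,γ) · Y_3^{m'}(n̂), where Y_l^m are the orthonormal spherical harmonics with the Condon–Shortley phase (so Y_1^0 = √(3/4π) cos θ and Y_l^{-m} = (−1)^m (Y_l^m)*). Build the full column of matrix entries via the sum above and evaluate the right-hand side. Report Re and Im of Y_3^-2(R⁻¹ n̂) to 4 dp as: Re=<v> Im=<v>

Need the full column D^3_{m',-2} for m'=−3..3 at α=3.4453, β=1.5444, γ=4.2015.
cos(β/2)=0.716377, sin(β/2)=0.697713
d^3_{-3,-2}: single k=1 term ⇒ +0.322450;  D = +0.320478-0.035608i
d^3_{-2,-2}: k∈[0..1] ⇒ +0.135161 -0.641049 = -0.505888;  D = +0.463076-0.203674i
d^3_{-1,-2}: k∈[0..1] ⇒ -0.416281 +0.789743 = +0.373463;  D = +0.281246-0.245713i
d^3_{0,-2}: k∈[0..1] ⇒ +0.702234 -0.666119 = +0.036115;  D = -0.018847+0.030808i
d^3_{1,-2}: k∈[0..1] ⇒ -0.789743 +0.374564 = -0.415180;  D = -0.100830+0.402750i
d^3_{2,-2}: k∈[0..1] ⇒ +0.608080 -0.115361 = +0.492719;  D = +0.028757+0.491879i
d^3_{3,-2}: single k=0 term ⇒ -0.290136;  D = +0.102778+0.271322i
Y_3^{m'}(θ=0.5019,φ=4.3182) and Σ D·Y over m':
  (+0.3205-0.0356i)·(+0.0430-0.0176i)  (+0.4631-0.2037i)·(-0.1462-0.1471i)  (+0.2812-0.2457i)·(-0.1698+0.4081i)  (-0.0188+0.0308i)·(+0.2757+0.0000i)  (-0.1008+0.4027i)·(+0.1698+0.4081i)  (+0.0288+0.4919i)·(-0.1462+0.1471i)  (+0.1028+0.2713i)·(-0.0430-0.0176i)
Y_3^-2(R⁻¹ n̂) = -0.294827+0.065549i

Re=-0.2948 Im=0.0655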